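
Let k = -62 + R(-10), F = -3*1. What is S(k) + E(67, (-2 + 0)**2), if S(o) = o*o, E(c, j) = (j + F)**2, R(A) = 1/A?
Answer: 385741/100 ≈ 3857.4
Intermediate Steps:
F = -3
E(c, j) = (-3 + j)**2 (E(c, j) = (j - 3)**2 = (-3 + j)**2)
k = -621/10 (k = -62 + 1/(-10) = -62 - 1/10 = -621/10 ≈ -62.100)
S(o) = o**2
S(k) + E(67, (-2 + 0)**2) = (-621/10)**2 + (-3 + (-2 + 0)**2)**2 = 385641/100 + (-3 + (-2)**2)**2 = 385641/100 + (-3 + 4)**2 = 385641/100 + 1**2 = 385641/100 + 1 = 385741/100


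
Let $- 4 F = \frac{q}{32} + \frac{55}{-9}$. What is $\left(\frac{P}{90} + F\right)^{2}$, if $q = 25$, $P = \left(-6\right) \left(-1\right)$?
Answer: $\frac{64947481}{33177600} \approx 1.9576$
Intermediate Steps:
$P = 6$
$F = \frac{1535}{1152}$ ($F = - \frac{\frac{25}{32} + \frac{55}{-9}}{4} = - \frac{25 \cdot \frac{1}{32} + 55 \left(- \frac{1}{9}\right)}{4} = - \frac{\frac{25}{32} - \frac{55}{9}}{4} = \left(- \frac{1}{4}\right) \left(- \frac{1535}{288}\right) = \frac{1535}{1152} \approx 1.3325$)
$\left(\frac{P}{90} + F\right)^{2} = \left(\frac{6}{90} + \frac{1535}{1152}\right)^{2} = \left(6 \cdot \frac{1}{90} + \frac{1535}{1152}\right)^{2} = \left(\frac{1}{15} + \frac{1535}{1152}\right)^{2} = \left(\frac{8059}{5760}\right)^{2} = \frac{64947481}{33177600}$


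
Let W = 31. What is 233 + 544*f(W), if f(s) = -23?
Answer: -12279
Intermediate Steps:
233 + 544*f(W) = 233 + 544*(-23) = 233 - 12512 = -12279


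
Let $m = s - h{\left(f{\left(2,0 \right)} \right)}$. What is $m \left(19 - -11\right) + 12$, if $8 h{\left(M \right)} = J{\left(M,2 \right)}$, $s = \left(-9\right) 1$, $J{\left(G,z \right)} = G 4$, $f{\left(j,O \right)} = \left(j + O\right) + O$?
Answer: $-288$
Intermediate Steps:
$f{\left(j,O \right)} = j + 2 O$ ($f{\left(j,O \right)} = \left(O + j\right) + O = j + 2 O$)
$J{\left(G,z \right)} = 4 G$
$s = -9$
$h{\left(M \right)} = \frac{M}{2}$ ($h{\left(M \right)} = \frac{4 M}{8} = \frac{M}{2}$)
$m = -10$ ($m = -9 - \frac{2 + 2 \cdot 0}{2} = -9 - \frac{2 + 0}{2} = -9 - \frac{1}{2} \cdot 2 = -9 - 1 = -10$)
$m \left(19 - -11\right) + 12 = - 10 \left(19 - -11\right) + 12 = - 10 \left(19 + 11\right) + 12 = \left(-10\right) 30 + 12 = -300 + 12 = -288$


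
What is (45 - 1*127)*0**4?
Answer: 0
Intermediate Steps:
(45 - 1*127)*0**4 = (45 - 127)*0 = -82*0 = 0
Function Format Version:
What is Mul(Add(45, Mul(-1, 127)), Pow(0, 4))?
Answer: 0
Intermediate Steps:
Mul(Add(45, Mul(-1, 127)), Pow(0, 4)) = Mul(Add(45, -127), 0) = Mul(-82, 0) = 0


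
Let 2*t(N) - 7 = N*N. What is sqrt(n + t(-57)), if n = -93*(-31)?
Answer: sqrt(4511) ≈ 67.164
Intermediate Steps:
t(N) = 7/2 + N**2/2 (t(N) = 7/2 + (N*N)/2 = 7/2 + N**2/2)
n = 2883
sqrt(n + t(-57)) = sqrt(2883 + (7/2 + (1/2)*(-57)**2)) = sqrt(2883 + (7/2 + (1/2)*3249)) = sqrt(2883 + (7/2 + 3249/2)) = sqrt(2883 + 1628) = sqrt(4511)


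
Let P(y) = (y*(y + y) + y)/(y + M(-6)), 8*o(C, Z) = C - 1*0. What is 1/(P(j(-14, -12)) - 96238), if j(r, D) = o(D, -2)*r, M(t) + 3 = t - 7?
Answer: -5/480287 ≈ -1.0410e-5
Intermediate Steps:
o(C, Z) = C/8 (o(C, Z) = (C - 1*0)/8 = (C + 0)/8 = C/8)
M(t) = -10 + t (M(t) = -3 + (t - 7) = -3 + (-7 + t) = -10 + t)
j(r, D) = D*r/8 (j(r, D) = (D/8)*r = D*r/8)
P(y) = (y + 2*y²)/(-16 + y) (P(y) = (y*(y + y) + y)/(y + (-10 - 6)) = (y*(2*y) + y)/(y - 16) = (2*y² + y)/(-16 + y) = (y + 2*y²)/(-16 + y))
1/(P(j(-14, -12)) - 96238) = 1/(((⅛)*(-12)*(-14))*(1 + 2*((⅛)*(-12)*(-14)))/(-16 + (⅛)*(-12)*(-14)) - 96238) = 1/(21*(1 + 2*21)/(-16 + 21) - 96238) = 1/(21*(1 + 42)/5 - 96238) = 1/(21*(⅕)*43 - 96238) = 1/(903/5 - 96238) = 1/(-480287/5) = -5/480287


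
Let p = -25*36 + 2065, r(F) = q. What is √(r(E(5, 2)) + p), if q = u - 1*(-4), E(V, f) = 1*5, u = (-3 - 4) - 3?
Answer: √1159 ≈ 34.044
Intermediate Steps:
u = -10 (u = -7 - 3 = -10)
E(V, f) = 5
q = -6 (q = -10 - 1*(-4) = -10 + 4 = -6)
r(F) = -6
p = 1165 (p = -900 + 2065 = 1165)
√(r(E(5, 2)) + p) = √(-6 + 1165) = √1159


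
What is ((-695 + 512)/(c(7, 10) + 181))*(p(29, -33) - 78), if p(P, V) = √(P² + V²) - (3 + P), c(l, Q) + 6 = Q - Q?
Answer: 4026/35 - 183*√1930/175 ≈ 69.089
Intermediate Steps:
c(l, Q) = -6 (c(l, Q) = -6 + (Q - Q) = -6 + 0 = -6)
p(P, V) = -3 + √(P² + V²) - P (p(P, V) = √(P² + V²) + (-3 - P) = -3 + √(P² + V²) - P)
((-695 + 512)/(c(7, 10) + 181))*(p(29, -33) - 78) = ((-695 + 512)/(-6 + 181))*((-3 + √(29² + (-33)²) - 1*29) - 78) = (-183/175)*((-3 + √(841 + 1089) - 29) - 78) = (-183*1/175)*((-3 + √1930 - 29) - 78) = -183*((-32 + √1930) - 78)/175 = -183*(-110 + √1930)/175 = 4026/35 - 183*√1930/175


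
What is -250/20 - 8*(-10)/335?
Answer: -1643/134 ≈ -12.261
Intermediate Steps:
-250/20 - 8*(-10)/335 = -250*1/20 + 80*(1/335) = -25/2 + 16/67 = -1643/134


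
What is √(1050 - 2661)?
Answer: 3*I*√179 ≈ 40.137*I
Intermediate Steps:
√(1050 - 2661) = √(-1611) = 3*I*√179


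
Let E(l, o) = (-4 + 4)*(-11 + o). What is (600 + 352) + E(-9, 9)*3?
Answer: 952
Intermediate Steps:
E(l, o) = 0 (E(l, o) = 0*(-11 + o) = 0)
(600 + 352) + E(-9, 9)*3 = (600 + 352) + 0*3 = 952 + 0 = 952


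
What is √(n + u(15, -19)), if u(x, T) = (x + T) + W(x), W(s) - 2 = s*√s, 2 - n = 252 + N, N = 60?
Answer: √(-312 + 15*√15) ≈ 15.934*I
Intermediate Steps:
n = -310 (n = 2 - (252 + 60) = 2 - 1*312 = 2 - 312 = -310)
W(s) = 2 + s^(3/2) (W(s) = 2 + s*√s = 2 + s^(3/2))
u(x, T) = 2 + T + x + x^(3/2) (u(x, T) = (x + T) + (2 + x^(3/2)) = (T + x) + (2 + x^(3/2)) = 2 + T + x + x^(3/2))
√(n + u(15, -19)) = √(-310 + (2 - 19 + 15 + 15^(3/2))) = √(-310 + (2 - 19 + 15 + 15*√15)) = √(-310 + (-2 + 15*√15)) = √(-312 + 15*√15)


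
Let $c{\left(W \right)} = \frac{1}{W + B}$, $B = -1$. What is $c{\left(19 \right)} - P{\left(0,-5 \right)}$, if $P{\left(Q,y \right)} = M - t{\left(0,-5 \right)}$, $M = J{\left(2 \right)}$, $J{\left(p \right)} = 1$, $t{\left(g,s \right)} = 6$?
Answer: $\frac{91}{18} \approx 5.0556$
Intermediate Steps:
$M = 1$
$P{\left(Q,y \right)} = -5$ ($P{\left(Q,y \right)} = 1 - 6 = -5$)
$c{\left(W \right)} = \frac{1}{-1 + W}$ ($c{\left(W \right)} = \frac{1}{W - 1} = \frac{1}{-1 + W}$)
$c{\left(19 \right)} - P{\left(0,-5 \right)} = \frac{1}{-1 + 19} - -5 = \frac{1}{18} + 5 = \frac{91}{18}$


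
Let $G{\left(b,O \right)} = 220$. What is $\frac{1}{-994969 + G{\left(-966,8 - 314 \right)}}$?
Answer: $- \frac{1}{994749} \approx -1.0053 \cdot 10^{-6}$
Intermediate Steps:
$\frac{1}{-994969 + G{\left(-966,8 - 314 \right)}} = \frac{1}{-994969 + 220} = \frac{1}{-994749} = - \frac{1}{994749}$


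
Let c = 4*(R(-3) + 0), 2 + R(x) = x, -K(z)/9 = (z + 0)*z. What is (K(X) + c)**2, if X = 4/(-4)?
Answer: 841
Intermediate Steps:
X = -1 (X = 4*(-1/4) = -1)
K(z) = -9*z**2 (K(z) = -9*(z + 0)*z = -9*z*z = -9*z**2)
R(x) = -2 + x
c = -20 (c = 4*((-2 - 3) + 0) = 4*(-5 + 0) = 4*(-5) = -20)
(K(X) + c)**2 = (-9*(-1)**2 - 20)**2 = (-9*1 - 20)**2 = (-9 - 20)**2 = (-29)**2 = 841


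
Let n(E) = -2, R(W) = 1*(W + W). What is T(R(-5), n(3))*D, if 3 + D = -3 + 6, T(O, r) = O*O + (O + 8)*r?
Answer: 0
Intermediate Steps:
R(W) = 2*W (R(W) = 1*(2*W) = 2*W)
T(O, r) = O² + r*(8 + O) (T(O, r) = O² + (8 + O)*r = O² + r*(8 + O))
D = 0 (D = -3 + (-3 + 6) = -3 + 3 = 0)
T(R(-5), n(3))*D = ((2*(-5))² + 8*(-2) + (2*(-5))*(-2))*0 = ((-10)² - 16 - 10*(-2))*0 = (100 - 16 + 20)*0 = 104*0 = 0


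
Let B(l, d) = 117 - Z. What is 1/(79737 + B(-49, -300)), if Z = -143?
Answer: 1/79997 ≈ 1.2500e-5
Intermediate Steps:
B(l, d) = 260 (B(l, d) = 117 - 1*(-143) = 117 + 143 = 260)
1/(79737 + B(-49, -300)) = 1/(79737 + 260) = 1/79997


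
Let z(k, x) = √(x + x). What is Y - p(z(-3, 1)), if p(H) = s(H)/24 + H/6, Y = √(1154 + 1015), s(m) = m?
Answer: 3*√241 - 5*√2/24 ≈ 46.278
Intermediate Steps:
z(k, x) = √2*√x (z(k, x) = √(2*x) = √2*√x)
Y = 3*√241 (Y = √2169 = 3*√241 ≈ 46.573)
p(H) = 5*H/24 (p(H) = H/24 + H/6 = 5*H/24)
Y - p(z(-3, 1)) = 3*√241 - 5*√2*√1/24 = 3*√241 - 5*√2*1/24 = 3*√241 - 5*√2/24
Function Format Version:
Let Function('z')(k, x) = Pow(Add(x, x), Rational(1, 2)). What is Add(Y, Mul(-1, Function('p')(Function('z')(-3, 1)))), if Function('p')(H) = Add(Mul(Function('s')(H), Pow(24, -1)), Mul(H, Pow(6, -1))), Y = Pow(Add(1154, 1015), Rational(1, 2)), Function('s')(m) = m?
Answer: Add(Mul(3, Pow(241, Rational(1, 2))), Mul(Rational(-5, 24), Pow(2, Rational(1, 2)))) ≈ 46.278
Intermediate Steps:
Function('z')(k, x) = Mul(Pow(2, Rational(1, 2)), Pow(x, Rational(1, 2))) (Function('z')(k, x) = Pow(Mul(2, x), Rational(1, 2)) = Mul(Pow(2, Rational(1, 2)), Pow(x, Rational(1, 2))))
Y = Mul(3, Pow(241, Rational(1, 2))) (Y = Pow(2169, Rational(1, 2)) = Mul(3, Pow(241, Rational(1, 2))) ≈ 46.573)
Function('p')(H) = Mul(Rational(5, 24), H) (Function('p')(H) = Add(Mul(H, Pow(24, -1)), Mul(H, Pow(6, -1))) = Add(Mul(H, Rational(1, 24)), Mul(H, Rational(1, 6))) = Add(Mul(Rational(1, 24), H), Mul(Rational(1, 6), H)) = Mul(Rational(5, 24), H))
Add(Y, Mul(-1, Function('p')(Function('z')(-3, 1)))) = Add(Mul(3, Pow(241, Rational(1, 2))), Mul(-1, Mul(Rational(5, 24), Mul(Pow(2, Rational(1, 2)), Pow(1, Rational(1, 2)))))) = Add(Mul(3, Pow(241, Rational(1, 2))), Mul(-1, Mul(Rational(5, 24), Mul(Pow(2, Rational(1, 2)), 1)))) = Add(Mul(3, Pow(241, Rational(1, 2))), Mul(-1, Mul(Rational(5, 24), Pow(2, Rational(1, 2))))) = Add(Mul(3, Pow(241, Rational(1, 2))), Mul(Rational(-5, 24), Pow(2, Rational(1, 2))))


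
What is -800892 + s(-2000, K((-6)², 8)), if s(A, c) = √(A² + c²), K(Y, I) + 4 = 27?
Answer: -800892 + √4000529 ≈ -7.9889e+5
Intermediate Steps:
K(Y, I) = 23 (K(Y, I) = -4 + 27 = 23)
-800892 + s(-2000, K((-6)², 8)) = -800892 + √((-2000)² + 23²) = -800892 + √(4000000 + 529) = -800892 + √4000529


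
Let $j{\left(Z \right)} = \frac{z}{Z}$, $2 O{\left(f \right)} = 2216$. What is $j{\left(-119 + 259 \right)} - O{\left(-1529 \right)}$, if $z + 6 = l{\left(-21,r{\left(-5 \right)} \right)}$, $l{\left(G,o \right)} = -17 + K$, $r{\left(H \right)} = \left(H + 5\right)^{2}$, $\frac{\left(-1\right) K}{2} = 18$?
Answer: $- \frac{155179}{140} \approx -1108.4$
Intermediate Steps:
$K = -36$ ($K = \left(-2\right) 18 = -36$)
$r{\left(H \right)} = \left(5 + H\right)^{2}$
$l{\left(G,o \right)} = -53$ ($l{\left(G,o \right)} = -17 - 36 = -53$)
$O{\left(f \right)} = 1108$ ($O{\left(f \right)} = \frac{1}{2} \cdot 2216 = 1108$)
$z = -59$ ($z = -6 - 53 = -59$)
$j{\left(Z \right)} = - \frac{59}{Z}$
$j{\left(-119 + 259 \right)} - O{\left(-1529 \right)} = - \frac{59}{-119 + 259} - 1108 = - \frac{59}{140} - 1108 = - \frac{155179}{140}$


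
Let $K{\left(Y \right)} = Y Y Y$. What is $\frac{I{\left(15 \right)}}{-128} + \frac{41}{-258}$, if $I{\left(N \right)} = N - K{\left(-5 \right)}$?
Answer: $- \frac{5171}{4128} \approx -1.2527$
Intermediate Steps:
$K{\left(Y \right)} = Y^{3}$ ($K{\left(Y \right)} = Y^{2} Y = Y^{3}$)
$I{\left(N \right)} = 125 + N$ ($I{\left(N \right)} = N - \left(-5\right)^{3} = N - -125 = N + 125 = 125 + N$)
$\frac{I{\left(15 \right)}}{-128} + \frac{41}{-258} = \frac{125 + 15}{-128} + \frac{41}{-258} = 140 \left(- \frac{1}{128}\right) + 41 \left(- \frac{1}{258}\right) = - \frac{35}{32} - \frac{41}{258} = - \frac{5171}{4128}$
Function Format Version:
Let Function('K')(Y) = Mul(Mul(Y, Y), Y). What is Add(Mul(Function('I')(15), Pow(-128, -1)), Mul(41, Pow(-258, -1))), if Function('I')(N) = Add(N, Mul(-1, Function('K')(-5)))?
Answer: Rational(-5171, 4128) ≈ -1.2527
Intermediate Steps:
Function('K')(Y) = Pow(Y, 3) (Function('K')(Y) = Mul(Pow(Y, 2), Y) = Pow(Y, 3))
Function('I')(N) = Add(125, N) (Function('I')(N) = Add(N, Mul(-1, Pow(-5, 3))) = Add(N, Mul(-1, -125)) = Add(N, 125) = Add(125, N))
Add(Mul(Function('I')(15), Pow(-128, -1)), Mul(41, Pow(-258, -1))) = Add(Mul(Add(125, 15), Pow(-128, -1)), Mul(41, Pow(-258, -1))) = Add(Mul(140, Rational(-1, 128)), Mul(41, Rational(-1, 258))) = Add(Rational(-35, 32), Rational(-41, 258)) = Rational(-5171, 4128)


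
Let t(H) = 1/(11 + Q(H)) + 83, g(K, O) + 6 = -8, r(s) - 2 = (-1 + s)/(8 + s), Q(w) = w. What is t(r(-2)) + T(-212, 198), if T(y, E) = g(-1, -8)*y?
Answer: 76277/25 ≈ 3051.1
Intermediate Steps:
r(s) = 2 + (-1 + s)/(8 + s)
g(K, O) = -14 (g(K, O) = -6 - 8 = -14)
T(y, E) = -14*y
t(H) = 83 + 1/(11 + H) (t(H) = 1/(11 + H) + 83 = 83 + 1/(11 + H))
t(r(-2)) + T(-212, 198) = (914 + 83*(3*(5 - 2)/(8 - 2)))/(11 + 3*(5 - 2)/(8 - 2)) - 14*(-212) = (914 + 83*(3*3/6))/(11 + 3*3/6) + 2968 = (914 + 83*(3*(1/6)*3))/(11 + 3*(1/6)*3) + 2968 = (914 + 83*(3/2))/(11 + 3/2) + 2968 = (914 + 249/2)/(25/2) + 2968 = (2/25)*(2077/2) + 2968 = 2077/25 + 2968 = 76277/25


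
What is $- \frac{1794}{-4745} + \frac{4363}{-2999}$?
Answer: $- \frac{1178633}{1094635} \approx -1.0767$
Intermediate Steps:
$- \frac{1794}{-4745} + \frac{4363}{-2999} = \left(-1794\right) \left(- \frac{1}{4745}\right) + 4363 \left(- \frac{1}{2999}\right) = \frac{138}{365} - \frac{4363}{2999} = - \frac{1178633}{1094635}$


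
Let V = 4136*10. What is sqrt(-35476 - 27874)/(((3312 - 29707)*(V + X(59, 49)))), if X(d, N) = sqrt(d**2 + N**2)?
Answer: -20680*I*sqrt(2534)/4515244093661 + I*sqrt(3726247)/4515244093661 ≈ -2.3013e-7*I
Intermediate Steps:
V = 41360
X(d, N) = sqrt(N**2 + d**2)
sqrt(-35476 - 27874)/(((3312 - 29707)*(V + X(59, 49)))) = sqrt(-35476 - 27874)/(((3312 - 29707)*(41360 + sqrt(49**2 + 59**2)))) = sqrt(-63350)/((-26395*(41360 + sqrt(2401 + 3481)))) = (5*I*sqrt(2534))/((-26395*(41360 + sqrt(5882)))) = (5*I*sqrt(2534))/(-1091697200 - 26395*sqrt(5882)) = 5*I*sqrt(2534)/(-1091697200 - 26395*sqrt(5882))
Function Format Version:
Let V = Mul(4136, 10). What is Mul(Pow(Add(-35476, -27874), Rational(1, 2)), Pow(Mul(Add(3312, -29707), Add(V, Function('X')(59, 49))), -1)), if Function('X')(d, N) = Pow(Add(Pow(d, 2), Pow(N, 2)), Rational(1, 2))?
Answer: Add(Mul(Rational(-20680, 4515244093661), I, Pow(2534, Rational(1, 2))), Mul(Rational(1, 4515244093661), I, Pow(3726247, Rational(1, 2)))) ≈ Mul(-2.3013e-7, I)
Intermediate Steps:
V = 41360
Function('X')(d, N) = Pow(Add(Pow(N, 2), Pow(d, 2)), Rational(1, 2))
Mul(Pow(Add(-35476, -27874), Rational(1, 2)), Pow(Mul(Add(3312, -29707), Add(V, Function('X')(59, 49))), -1)) = Mul(Pow(Add(-35476, -27874), Rational(1, 2)), Pow(Mul(Add(3312, -29707), Add(41360, Pow(Add(Pow(49, 2), Pow(59, 2)), Rational(1, 2)))), -1)) = Mul(Pow(-63350, Rational(1, 2)), Pow(Mul(-26395, Add(41360, Pow(Add(2401, 3481), Rational(1, 2)))), -1)) = Mul(Mul(5, I, Pow(2534, Rational(1, 2))), Pow(Mul(-26395, Add(41360, Pow(5882, Rational(1, 2)))), -1)) = Mul(Mul(5, I, Pow(2534, Rational(1, 2))), Pow(Add(-1091697200, Mul(-26395, Pow(5882, Rational(1, 2)))), -1)) = Mul(5, I, Pow(2534, Rational(1, 2)), Pow(Add(-1091697200, Mul(-26395, Pow(5882, Rational(1, 2)))), -1))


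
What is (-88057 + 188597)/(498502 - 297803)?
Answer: 100540/200699 ≈ 0.50095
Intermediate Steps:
(-88057 + 188597)/(498502 - 297803) = 100540/200699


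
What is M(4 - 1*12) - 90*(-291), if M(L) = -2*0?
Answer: 26190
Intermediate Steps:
M(L) = 0
M(4 - 1*12) - 90*(-291) = 0 - 90*(-291) = 0 + 26190 = 26190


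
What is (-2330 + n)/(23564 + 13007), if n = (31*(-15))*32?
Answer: -17210/36571 ≈ -0.47059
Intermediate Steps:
n = -14880 (n = -465*32 = -14880)
(-2330 + n)/(23564 + 13007) = (-2330 - 14880)/(23564 + 13007) = -17210/36571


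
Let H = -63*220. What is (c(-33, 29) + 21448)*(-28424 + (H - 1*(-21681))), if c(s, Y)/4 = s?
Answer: -439173548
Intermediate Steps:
H = -13860
c(s, Y) = 4*s
(c(-33, 29) + 21448)*(-28424 + (H - 1*(-21681))) = (4*(-33) + 21448)*(-28424 + (-13860 - 1*(-21681))) = (-132 + 21448)*(-28424 + (-13860 + 21681)) = 21316*(-28424 + 7821) = 21316*(-20603) = -439173548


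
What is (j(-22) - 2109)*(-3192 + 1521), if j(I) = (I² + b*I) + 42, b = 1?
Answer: 2681955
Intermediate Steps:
j(I) = 42 + I + I² (j(I) = (I² + 1*I) + 42 = (I² + I) + 42 = (I + I²) + 42 = 42 + I + I²)
(j(-22) - 2109)*(-3192 + 1521) = ((42 - 22 + (-22)²) - 2109)*(-3192 + 1521) = ((42 - 22 + 484) - 2109)*(-1671) = (504 - 2109)*(-1671) = -1605*(-1671) = 2681955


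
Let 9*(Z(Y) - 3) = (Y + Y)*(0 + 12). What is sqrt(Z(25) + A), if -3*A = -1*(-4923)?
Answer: I*sqrt(14142)/3 ≈ 39.64*I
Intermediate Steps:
Z(Y) = 3 + 8*Y/3 (Z(Y) = 3 + ((Y + Y)*(0 + 12))/9 = 3 + ((2*Y)*12)/9 = 3 + (24*Y)/9 = 3 + 8*Y/3)
A = -1641 (A = -(-1)*(-4923)/3 = -1/3*4923 = -1641)
sqrt(Z(25) + A) = sqrt((3 + (8/3)*25) - 1641) = sqrt((3 + 200/3) - 1641) = sqrt(209/3 - 1641) = sqrt(-4714/3) = I*sqrt(14142)/3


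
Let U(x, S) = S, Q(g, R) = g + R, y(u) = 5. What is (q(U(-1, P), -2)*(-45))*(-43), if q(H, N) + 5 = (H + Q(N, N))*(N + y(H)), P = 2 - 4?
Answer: -44505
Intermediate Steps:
P = -2
Q(g, R) = R + g
q(H, N) = -5 + (5 + N)*(H + 2*N) (q(H, N) = -5 + (H + (N + N))*(N + 5) = -5 + (H + 2*N)*(5 + N) = -5 + (5 + N)*(H + 2*N))
(q(U(-1, P), -2)*(-45))*(-43) = ((-5 + 2*(-2)² + 5*(-2) + 10*(-2) - 2*(-2))*(-45))*(-43) = ((-5 + 2*4 - 10 - 20 + 4)*(-45))*(-43) = ((-5 + 8 - 10 - 20 + 4)*(-45))*(-43) = -23*(-45)*(-43) = 1035*(-43) = -44505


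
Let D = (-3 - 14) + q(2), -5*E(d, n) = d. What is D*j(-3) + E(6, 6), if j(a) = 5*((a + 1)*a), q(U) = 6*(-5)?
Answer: -7056/5 ≈ -1411.2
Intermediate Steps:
E(d, n) = -d/5
q(U) = -30
j(a) = 5*a*(1 + a) (j(a) = 5*((1 + a)*a) = 5*(a*(1 + a)) = 5*a*(1 + a))
D = -47 (D = (-3 - 14) - 30 = -17 - 30 = -47)
D*j(-3) + E(6, 6) = -235*(-3)*(1 - 3) - 1/5*6 = -235*(-3)*(-2) - 6/5 = -47*30 - 6/5 = -1410 - 6/5 = -7056/5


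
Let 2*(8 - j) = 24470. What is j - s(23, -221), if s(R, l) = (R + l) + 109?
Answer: -12138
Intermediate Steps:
s(R, l) = 109 + R + l
j = -12227 (j = 8 - ½*24470 = 8 - 12235 = -12227)
j - s(23, -221) = -12227 - (109 + 23 - 221) = -12227 - 1*(-89) = -12227 + 89 = -12138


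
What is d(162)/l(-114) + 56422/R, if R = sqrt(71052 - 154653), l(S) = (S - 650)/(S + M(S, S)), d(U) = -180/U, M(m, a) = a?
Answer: -190/573 - 56422*I*sqrt(9289)/27867 ≈ -0.33159 - 195.14*I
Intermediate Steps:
l(S) = (-650 + S)/(2*S) (l(S) = (S - 650)/(S + S) = (-650 + S)/((2*S)) = (-650 + S)*(1/(2*S)) = (-650 + S)/(2*S))
R = 3*I*sqrt(9289) (R = sqrt(-83601) = 3*I*sqrt(9289) ≈ 289.14*I)
d(162)/l(-114) + 56422/R = (-180/162)/(((1/2)*(-650 - 114)/(-114))) + 56422/((3*I*sqrt(9289))) = (-180*1/162)/(((1/2)*(-1/114)*(-764))) + 56422*(-I*sqrt(9289)/27867) = -10/(9*191/57) - 56422*I*sqrt(9289)/27867 = -10/9*57/191 - 56422*I*sqrt(9289)/27867 = -190/573 - 56422*I*sqrt(9289)/27867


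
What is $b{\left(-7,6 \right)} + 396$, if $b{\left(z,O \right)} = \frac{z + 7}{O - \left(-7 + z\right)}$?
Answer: $396$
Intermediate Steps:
$b{\left(z,O \right)} = \frac{7 + z}{7 + O - z}$
$b{\left(-7,6 \right)} + 396 = \frac{7 - 7}{7 + 6 - -7} + 396 = \frac{1}{7 + 6 + 7} \cdot 0 + 396 = \frac{1}{20} \cdot 0 + 396 = 0 + 396 = 396$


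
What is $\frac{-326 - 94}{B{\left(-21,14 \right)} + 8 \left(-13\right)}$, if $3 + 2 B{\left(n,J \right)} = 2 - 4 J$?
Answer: $\frac{168}{53} \approx 3.1698$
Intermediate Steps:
$B{\left(n,J \right)} = - \frac{1}{2} - 2 J$ ($B{\left(n,J \right)} = - \frac{3}{2} + \frac{2 - 4 J}{2} = - \frac{3}{2} - \left(-1 + 2 J\right) = - \frac{1}{2} - 2 J$)
$\frac{-326 - 94}{B{\left(-21,14 \right)} + 8 \left(-13\right)} = \frac{-326 - 94}{\left(- \frac{1}{2} - 28\right) + 8 \left(-13\right)} = - \frac{420}{\left(- \frac{1}{2} - 28\right) - 104} = - \frac{420}{- \frac{57}{2} - 104} = - \frac{420}{- \frac{265}{2}} = \left(-420\right) \left(- \frac{2}{265}\right) = \frac{168}{53}$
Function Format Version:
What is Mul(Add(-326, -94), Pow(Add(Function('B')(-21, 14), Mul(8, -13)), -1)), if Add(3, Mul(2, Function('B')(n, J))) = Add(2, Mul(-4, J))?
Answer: Rational(168, 53) ≈ 3.1698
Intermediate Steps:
Function('B')(n, J) = Add(Rational(-1, 2), Mul(-2, J)) (Function('B')(n, J) = Add(Rational(-3, 2), Mul(Rational(1, 2), Add(2, Mul(-4, J)))) = Add(Rational(-3, 2), Add(1, Mul(-2, J))) = Add(Rational(-1, 2), Mul(-2, J)))
Mul(Add(-326, -94), Pow(Add(Function('B')(-21, 14), Mul(8, -13)), -1)) = Mul(Add(-326, -94), Pow(Add(Add(Rational(-1, 2), Mul(-2, 14)), Mul(8, -13)), -1)) = Mul(-420, Pow(Add(Add(Rational(-1, 2), -28), -104), -1)) = Mul(-420, Pow(Add(Rational(-57, 2), -104), -1)) = Mul(-420, Pow(Rational(-265, 2), -1)) = Mul(-420, Rational(-2, 265)) = Rational(168, 53)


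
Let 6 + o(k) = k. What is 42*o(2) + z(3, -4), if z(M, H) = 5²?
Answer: -143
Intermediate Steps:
o(k) = -6 + k
z(M, H) = 25
42*o(2) + z(3, -4) = 42*(-6 + 2) + 25 = 42*(-4) + 25 = -168 + 25 = -143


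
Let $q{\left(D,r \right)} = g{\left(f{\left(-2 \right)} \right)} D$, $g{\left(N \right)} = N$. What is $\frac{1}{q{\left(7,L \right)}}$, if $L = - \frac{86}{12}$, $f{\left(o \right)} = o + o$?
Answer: $- \frac{1}{28} \approx -0.035714$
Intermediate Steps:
$f{\left(o \right)} = 2 o$
$L = - \frac{43}{6}$ ($L = \left(-86\right) \frac{1}{12} = - \frac{43}{6} \approx -7.1667$)
$q{\left(D,r \right)} = - 4 D$ ($q{\left(D,r \right)} = 2 \left(-2\right) D = - 4 D$)
$\frac{1}{q{\left(7,L \right)}} = \frac{1}{\left(-4\right) 7} = \frac{1}{-28} = - \frac{1}{28}$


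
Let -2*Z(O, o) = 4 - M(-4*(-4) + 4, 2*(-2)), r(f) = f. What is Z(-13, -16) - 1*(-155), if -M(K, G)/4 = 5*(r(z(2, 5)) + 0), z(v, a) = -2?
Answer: 173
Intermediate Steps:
M(K, G) = 40 (M(K, G) = -20*(-2 + 0) = -20*(-2) = -4*(-10) = 40)
Z(O, o) = 18 (Z(O, o) = -(4 - 1*40)/2 = -(4 - 40)/2 = -1/2*(-36) = 18)
Z(-13, -16) - 1*(-155) = 18 - 1*(-155) = 18 + 155 = 173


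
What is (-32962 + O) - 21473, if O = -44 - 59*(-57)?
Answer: -51116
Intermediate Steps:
O = 3319 (O = -44 + 3363 = 3319)
(-32962 + O) - 21473 = (-32962 + 3319) - 21473 = -29643 - 21473 = -51116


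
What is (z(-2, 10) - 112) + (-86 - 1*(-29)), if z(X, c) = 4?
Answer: -165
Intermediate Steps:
(z(-2, 10) - 112) + (-86 - 1*(-29)) = (4 - 112) + (-86 - 1*(-29)) = -108 + (-86 + 29) = -108 - 57 = -165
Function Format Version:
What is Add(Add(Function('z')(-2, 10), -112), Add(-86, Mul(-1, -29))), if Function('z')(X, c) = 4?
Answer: -165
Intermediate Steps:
Add(Add(Function('z')(-2, 10), -112), Add(-86, Mul(-1, -29))) = Add(Add(4, -112), Add(-86, Mul(-1, -29))) = Add(-108, Add(-86, 29)) = Add(-108, -57) = -165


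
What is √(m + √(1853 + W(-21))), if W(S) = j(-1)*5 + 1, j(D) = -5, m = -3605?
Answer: √(-3605 + √1829) ≈ 59.684*I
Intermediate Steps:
W(S) = -24 (W(S) = -5*5 + 1 = -25 + 1 = -24)
√(m + √(1853 + W(-21))) = √(-3605 + √(1853 - 24)) = √(-3605 + √1829)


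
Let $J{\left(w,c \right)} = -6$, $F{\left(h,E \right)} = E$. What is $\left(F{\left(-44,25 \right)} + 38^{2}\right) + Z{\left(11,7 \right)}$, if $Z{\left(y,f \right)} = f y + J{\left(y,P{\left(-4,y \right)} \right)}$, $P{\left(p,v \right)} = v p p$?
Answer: $1540$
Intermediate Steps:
$P{\left(p,v \right)} = v p^{2}$ ($P{\left(p,v \right)} = p v p = v p^{2}$)
$Z{\left(y,f \right)} = -6 + f y$ ($Z{\left(y,f \right)} = f y - 6 = -6 + f y$)
$\left(F{\left(-44,25 \right)} + 38^{2}\right) + Z{\left(11,7 \right)} = \left(25 + 38^{2}\right) + \left(-6 + 7 \cdot 11\right) = \left(25 + 1444\right) + \left(-6 + 77\right) = 1469 + 71 = 1540$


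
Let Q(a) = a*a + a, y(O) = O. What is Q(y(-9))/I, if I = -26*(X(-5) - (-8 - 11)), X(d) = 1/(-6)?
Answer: -216/1469 ≈ -0.14704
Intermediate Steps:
X(d) = -⅙
I = -1469/3 (I = -26*(-⅙ - (-8 - 11)) = -26*(-⅙ - 1*(-19)) = -26*(-⅙ + 19) = -26*113/6 = -1469/3 ≈ -489.67)
Q(a) = a + a² (Q(a) = a² + a = a + a²)
Q(y(-9))/I = (-9*(1 - 9))/(-1469/3) = -9*(-8)*(-3/1469) = 72*(-3/1469) = -216/1469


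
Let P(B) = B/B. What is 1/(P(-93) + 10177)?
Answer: 1/10178 ≈ 9.8251e-5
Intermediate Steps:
P(B) = 1
1/(P(-93) + 10177) = 1/(1 + 10177) = 1/10178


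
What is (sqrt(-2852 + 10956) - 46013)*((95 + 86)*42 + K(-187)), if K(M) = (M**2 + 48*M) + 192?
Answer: -1554641231 + 67574*sqrt(2026) ≈ -1.5516e+9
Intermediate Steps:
K(M) = 192 + M**2 + 48*M
(sqrt(-2852 + 10956) - 46013)*((95 + 86)*42 + K(-187)) = (sqrt(-2852 + 10956) - 46013)*((95 + 86)*42 + (192 + (-187)**2 + 48*(-187))) = (sqrt(8104) - 46013)*(181*42 + (192 + 34969 - 8976)) = (2*sqrt(2026) - 46013)*(7602 + 26185) = (-46013 + 2*sqrt(2026))*33787 = -1554641231 + 67574*sqrt(2026)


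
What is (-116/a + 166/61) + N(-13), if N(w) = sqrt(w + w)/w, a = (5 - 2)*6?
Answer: -2044/549 - I*sqrt(26)/13 ≈ -3.7231 - 0.39223*I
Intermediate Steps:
a = 18 (a = 3*6 = 18)
N(w) = sqrt(2)/sqrt(w) (N(w) = sqrt(2*w)/w = (sqrt(2)*sqrt(w))/w = sqrt(2)/sqrt(w))
(-116/a + 166/61) + N(-13) = (-116/18 + 166/61) + sqrt(2)/sqrt(-13) = (-116*1/18 + 166*(1/61)) + sqrt(2)*(-I*sqrt(13)/13) = (-58/9 + 166/61) - I*sqrt(26)/13 = -2044/549 - I*sqrt(26)/13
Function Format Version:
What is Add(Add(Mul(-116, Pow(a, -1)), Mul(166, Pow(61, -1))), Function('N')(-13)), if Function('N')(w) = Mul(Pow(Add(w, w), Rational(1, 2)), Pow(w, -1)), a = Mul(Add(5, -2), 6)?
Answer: Add(Rational(-2044, 549), Mul(Rational(-1, 13), I, Pow(26, Rational(1, 2)))) ≈ Add(-3.7231, Mul(-0.39223, I))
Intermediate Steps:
a = 18 (a = Mul(3, 6) = 18)
Function('N')(w) = Mul(Pow(2, Rational(1, 2)), Pow(w, Rational(-1, 2))) (Function('N')(w) = Mul(Pow(Mul(2, w), Rational(1, 2)), Pow(w, -1)) = Mul(Mul(Pow(2, Rational(1, 2)), Pow(w, Rational(1, 2))), Pow(w, -1)) = Mul(Pow(2, Rational(1, 2)), Pow(w, Rational(-1, 2))))
Add(Add(Mul(-116, Pow(a, -1)), Mul(166, Pow(61, -1))), Function('N')(-13)) = Add(Add(Mul(-116, Pow(18, -1)), Mul(166, Pow(61, -1))), Mul(Pow(2, Rational(1, 2)), Pow(-13, Rational(-1, 2)))) = Add(Add(Mul(-116, Rational(1, 18)), Mul(166, Rational(1, 61))), Mul(Pow(2, Rational(1, 2)), Mul(Rational(-1, 13), I, Pow(13, Rational(1, 2))))) = Add(Add(Rational(-58, 9), Rational(166, 61)), Mul(Rational(-1, 13), I, Pow(26, Rational(1, 2)))) = Add(Rational(-2044, 549), Mul(Rational(-1, 13), I, Pow(26, Rational(1, 2))))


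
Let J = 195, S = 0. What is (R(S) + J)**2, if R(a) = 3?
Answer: 39204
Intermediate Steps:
(R(S) + J)**2 = (3 + 195)**2 = 198**2 = 39204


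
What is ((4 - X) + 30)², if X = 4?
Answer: 900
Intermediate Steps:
((4 - X) + 30)² = ((4 - 1*4) + 30)² = ((4 - 4) + 30)² = (0 + 30)² = 30² = 900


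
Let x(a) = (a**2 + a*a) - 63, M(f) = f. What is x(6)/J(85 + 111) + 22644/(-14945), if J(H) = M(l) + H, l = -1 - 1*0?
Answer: -57081/38857 ≈ -1.4690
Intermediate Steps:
l = -1 (l = -1 + 0 = -1)
x(a) = -63 + 2*a**2 (x(a) = (a**2 + a**2) - 63 = 2*a**2 - 63 = -63 + 2*a**2)
J(H) = -1 + H
x(6)/J(85 + 111) + 22644/(-14945) = (-63 + 2*6**2)/(-1 + (85 + 111)) + 22644/(-14945) = (-63 + 2*36)/(-1 + 196) + 22644*(-1/14945) = (-63 + 72)/195 - 22644/14945 = 9*(1/195) - 22644/14945 = 3/65 - 22644/14945 = -57081/38857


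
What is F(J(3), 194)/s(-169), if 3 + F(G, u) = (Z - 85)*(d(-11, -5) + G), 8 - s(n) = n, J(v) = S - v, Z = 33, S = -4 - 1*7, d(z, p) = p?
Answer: 985/177 ≈ 5.5650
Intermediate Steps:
S = -11 (S = -4 - 7 = -11)
J(v) = -11 - v
s(n) = 8 - n
F(G, u) = 257 - 52*G (F(G, u) = -3 + (33 - 85)*(-5 + G) = -3 - 52*(-5 + G) = -3 + (260 - 52*G) = 257 - 52*G)
F(J(3), 194)/s(-169) = (257 - 52*(-11 - 1*3))/(8 - 1*(-169)) = (257 - 52*(-11 - 3))/(8 + 169) = (257 - 52*(-14))/177 = (257 + 728)*(1/177) = 985*(1/177) = 985/177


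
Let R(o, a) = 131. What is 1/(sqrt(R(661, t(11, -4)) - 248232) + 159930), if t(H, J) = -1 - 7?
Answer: 159930/25577853001 - 23*I*sqrt(469)/25577853001 ≈ 6.2527e-6 - 1.9474e-8*I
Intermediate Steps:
t(H, J) = -8
1/(sqrt(R(661, t(11, -4)) - 248232) + 159930) = 1/(sqrt(131 - 248232) + 159930) = 1/(sqrt(-248101) + 159930) = 1/(23*I*sqrt(469) + 159930) = 1/(159930 + 23*I*sqrt(469))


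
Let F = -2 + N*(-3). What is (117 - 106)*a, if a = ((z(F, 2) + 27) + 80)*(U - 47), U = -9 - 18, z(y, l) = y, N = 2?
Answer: -80586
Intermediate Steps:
F = -8 (F = -2 + 2*(-3) = -2 - 6 = -8)
U = -27
a = -7326 (a = ((-8 + 27) + 80)*(-27 - 47) = (19 + 80)*(-74) = 99*(-74) = -7326)
(117 - 106)*a = (117 - 106)*(-7326) = 11*(-7326) = -80586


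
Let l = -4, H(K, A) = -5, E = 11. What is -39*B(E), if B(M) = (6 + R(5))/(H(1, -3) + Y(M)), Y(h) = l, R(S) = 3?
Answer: 39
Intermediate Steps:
Y(h) = -4
B(M) = -1 (B(M) = (6 + 3)/(-5 - 4) = 9/(-9) = 9*(-⅑) = -1)
-39*B(E) = -39*(-1) = 39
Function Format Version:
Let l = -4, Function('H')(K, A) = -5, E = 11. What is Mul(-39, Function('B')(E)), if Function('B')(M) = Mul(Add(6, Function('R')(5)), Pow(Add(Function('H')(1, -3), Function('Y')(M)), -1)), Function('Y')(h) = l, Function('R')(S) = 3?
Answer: 39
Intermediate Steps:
Function('Y')(h) = -4
Function('B')(M) = -1 (Function('B')(M) = Mul(Add(6, 3), Pow(Add(-5, -4), -1)) = Mul(9, Pow(-9, -1)) = Mul(9, Rational(-1, 9)) = -1)
Mul(-39, Function('B')(E)) = Mul(-39, -1) = 39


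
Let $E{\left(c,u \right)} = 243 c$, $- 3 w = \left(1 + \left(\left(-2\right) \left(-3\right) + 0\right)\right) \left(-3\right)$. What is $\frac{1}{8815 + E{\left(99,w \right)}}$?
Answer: $\frac{1}{32872} \approx 3.0421 \cdot 10^{-5}$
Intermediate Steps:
$w = 7$ ($w = - \frac{\left(1 + \left(\left(-2\right) \left(-3\right) + 0\right)\right) \left(-3\right)}{3} = - \frac{\left(1 + \left(6 + 0\right)\right) \left(-3\right)}{3} = - \frac{\left(1 + 6\right) \left(-3\right)}{3} = - \frac{7 \left(-3\right)}{3} = \left(- \frac{1}{3}\right) \left(-21\right) = 7$)
$\frac{1}{8815 + E{\left(99,w \right)}} = \frac{1}{8815 + 243 \cdot 99} = \frac{1}{8815 + 24057} = \frac{1}{32872}$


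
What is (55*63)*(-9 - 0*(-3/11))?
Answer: -31185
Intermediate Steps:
(55*63)*(-9 - 0*(-3/11)) = 3465*(-9 - 0*(-3*1/11)) = 3465*(-9 - 0*(-3)/11) = 3465*(-9 - 1*0) = 3465*(-9 + 0) = 3465*(-9) = -31185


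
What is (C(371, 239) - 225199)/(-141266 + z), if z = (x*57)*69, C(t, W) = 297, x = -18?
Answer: 112451/106030 ≈ 1.0606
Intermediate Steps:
z = -70794 (z = -18*57*69 = -1026*69 = -70794)
(C(371, 239) - 225199)/(-141266 + z) = (297 - 225199)/(-141266 - 70794) = -224902/(-212060) = -224902*(-1/212060) = 112451/106030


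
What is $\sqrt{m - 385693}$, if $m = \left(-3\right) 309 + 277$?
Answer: $3 i \sqrt{42927} \approx 621.56 i$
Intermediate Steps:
$m = -650$ ($m = -927 + 277 = -650$)
$\sqrt{m - 385693} = \sqrt{-650 - 385693} = \sqrt{-386343} = 3 i \sqrt{42927}$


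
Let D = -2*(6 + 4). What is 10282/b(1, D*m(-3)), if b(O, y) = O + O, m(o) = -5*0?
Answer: 5141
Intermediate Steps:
m(o) = 0
D = -20 (D = -2*10 = -20)
b(O, y) = 2*O
10282/b(1, D*m(-3)) = 10282/((2*1)) = 10282/2 = 10282*(1/2) = 5141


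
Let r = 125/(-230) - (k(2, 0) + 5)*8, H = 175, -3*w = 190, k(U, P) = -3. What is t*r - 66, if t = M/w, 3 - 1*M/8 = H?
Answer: -929562/2185 ≈ -425.43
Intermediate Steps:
w = -190/3 (w = -⅓*190 = -190/3 ≈ -63.333)
r = -761/46 (r = 125/(-230) - (-3 + 5)*8 = 125*(-1/230) - 2*8 = -25/46 - 1*16 = -25/46 - 16 = -761/46 ≈ -16.543)
M = -1376 (M = 24 - 8*175 = 24 - 1400 = -1376)
t = 2064/95 (t = -1376/(-190/3) = -1376*(-3/190) = 2064/95 ≈ 21.726)
t*r - 66 = (2064/95)*(-761/46) - 66 = -785352/2185 - 66 = -929562/2185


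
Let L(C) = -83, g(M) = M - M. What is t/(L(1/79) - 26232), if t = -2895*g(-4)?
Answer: 0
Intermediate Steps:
g(M) = 0
t = 0 (t = -2895*0 = 0)
t/(L(1/79) - 26232) = 0/(-83 - 26232) = 0/(-26315) = 0*(-1/26315) = 0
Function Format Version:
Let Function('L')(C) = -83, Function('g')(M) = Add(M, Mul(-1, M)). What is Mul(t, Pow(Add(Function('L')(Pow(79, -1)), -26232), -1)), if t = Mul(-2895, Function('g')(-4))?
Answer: 0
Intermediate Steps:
Function('g')(M) = 0
t = 0 (t = Mul(-2895, 0) = 0)
Mul(t, Pow(Add(Function('L')(Pow(79, -1)), -26232), -1)) = Mul(0, Pow(Add(-83, -26232), -1)) = Mul(0, Pow(-26315, -1)) = Mul(0, Rational(-1, 26315)) = 0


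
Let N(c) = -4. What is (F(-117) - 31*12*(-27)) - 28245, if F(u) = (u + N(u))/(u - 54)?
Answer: -3112250/171 ≈ -18200.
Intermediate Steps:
F(u) = (-4 + u)/(-54 + u) (F(u) = (u - 4)/(u - 54) = (-4 + u)/(-54 + u))
(F(-117) - 31*12*(-27)) - 28245 = ((-4 - 117)/(-54 - 117) - 31*12*(-27)) - 28245 = (-121/(-171) - 372*(-27)) - 28245 = (-1/171*(-121) + 10044) - 28245 = (121/171 + 10044) - 28245 = 1717645/171 - 28245 = -3112250/171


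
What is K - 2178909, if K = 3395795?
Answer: 1216886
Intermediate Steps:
K - 2178909 = 3395795 - 2178909 = 1216886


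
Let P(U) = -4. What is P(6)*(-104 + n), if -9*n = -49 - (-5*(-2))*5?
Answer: 372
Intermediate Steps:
n = 11 (n = -(-49 - (-5*(-2))*5)/9 = -(-49 - 10*5)/9 = -(-49 - 1*50)/9 = -(-49 - 50)/9 = -⅑*(-99) = 11)
P(6)*(-104 + n) = -4*(-104 + 11) = -4*(-93) = 372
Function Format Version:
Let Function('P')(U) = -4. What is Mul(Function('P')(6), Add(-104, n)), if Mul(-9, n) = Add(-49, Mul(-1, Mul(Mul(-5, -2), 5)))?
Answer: 372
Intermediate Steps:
n = 11 (n = Mul(Rational(-1, 9), Add(-49, Mul(-1, Mul(Mul(-5, -2), 5)))) = Mul(Rational(-1, 9), Add(-49, Mul(-1, Mul(10, 5)))) = Mul(Rational(-1, 9), Add(-49, Mul(-1, 50))) = Mul(Rational(-1, 9), Add(-49, -50)) = Mul(Rational(-1, 9), -99) = 11)
Mul(Function('P')(6), Add(-104, n)) = Mul(-4, Add(-104, 11)) = Mul(-4, -93) = 372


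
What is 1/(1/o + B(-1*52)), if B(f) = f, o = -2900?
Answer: -2900/150801 ≈ -0.019231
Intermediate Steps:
1/(1/o + B(-1*52)) = 1/(1/(-2900) - 1*52) = 1/(-1/2900 - 52) = 1/(-150801/2900) = -2900/150801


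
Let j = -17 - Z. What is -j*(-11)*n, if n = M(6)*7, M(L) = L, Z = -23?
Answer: 2772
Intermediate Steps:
j = 6 (j = -17 - 1*(-23) = -17 + 23 = 6)
n = 42 (n = 6*7 = 42)
-j*(-11)*n = -6*(-11)*42 = -(-66)*42 = -1*(-2772) = 2772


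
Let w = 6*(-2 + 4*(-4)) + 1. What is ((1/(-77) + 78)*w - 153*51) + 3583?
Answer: -967475/77 ≈ -12565.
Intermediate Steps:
w = -107 (w = 6*(-2 - 16) + 1 = 6*(-18) + 1 = -108 + 1 = -107)
((1/(-77) + 78)*w - 153*51) + 3583 = ((1/(-77) + 78)*(-107) - 153*51) + 3583 = ((-1/77 + 78)*(-107) - 7803) + 3583 = ((6005/77)*(-107) - 7803) + 3583 = (-642535/77 - 7803) + 3583 = -1243366/77 + 3583 = -967475/77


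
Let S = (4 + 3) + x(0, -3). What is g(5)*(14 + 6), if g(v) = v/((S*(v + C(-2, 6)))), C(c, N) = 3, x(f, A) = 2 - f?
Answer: 25/18 ≈ 1.3889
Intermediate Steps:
S = 9 (S = (4 + 3) + (2 - 1*0) = 7 + (2 + 0) = 7 + 2 = 9)
g(v) = v/(27 + 9*v) (g(v) = v/((9*(v + 3))) = v/((9*(3 + v))) = v/(27 + 9*v))
g(5)*(14 + 6) = ((1/9)*5/(3 + 5))*(14 + 6) = ((1/9)*5/8)*20 = ((1/9)*5*(1/8))*20 = (5/72)*20 = 25/18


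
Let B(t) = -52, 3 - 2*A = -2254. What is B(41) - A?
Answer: -2361/2 ≈ -1180.5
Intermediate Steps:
A = 2257/2 (A = 3/2 - 1/2*(-2254) = 3/2 + 1127 = 2257/2 ≈ 1128.5)
B(41) - A = -52 - 1*2257/2 = -52 - 2257/2 = -2361/2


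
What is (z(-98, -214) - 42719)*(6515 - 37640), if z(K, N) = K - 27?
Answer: 1333519500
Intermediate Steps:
z(K, N) = -27 + K
(z(-98, -214) - 42719)*(6515 - 37640) = ((-27 - 98) - 42719)*(6515 - 37640) = (-125 - 42719)*(-31125) = -42844*(-31125) = 1333519500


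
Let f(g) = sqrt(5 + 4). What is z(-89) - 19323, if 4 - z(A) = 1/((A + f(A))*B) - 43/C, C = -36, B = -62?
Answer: -231784375/11997 ≈ -19320.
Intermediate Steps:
f(g) = 3 (f(g) = sqrt(9) = 3)
z(A) = 101/36 + 1/(62*(3 + A)) (z(A) = 4 - (1/((A + 3)*(-62)) - 43/(-36)) = 4 - (-1/62/(3 + A) - 43*(-1/36)) = 4 - (-1/(62*(3 + A)) + 43/36) = 4 - (43/36 - 1/(62*(3 + A))) = 4 + (-43/36 + 1/(62*(3 + A))) = 101/36 + 1/(62*(3 + A)))
z(-89) - 19323 = (9411 + 3131*(-89))/(1116*(3 - 89)) - 19323 = (1/1116)*(9411 - 278659)/(-86) - 19323 = (1/1116)*(-1/86)*(-269248) - 19323 = 33656/11997 - 19323 = -231784375/11997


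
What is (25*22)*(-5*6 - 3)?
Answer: -18150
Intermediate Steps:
(25*22)*(-5*6 - 3) = 550*(-30 - 3) = 550*(-33) = -18150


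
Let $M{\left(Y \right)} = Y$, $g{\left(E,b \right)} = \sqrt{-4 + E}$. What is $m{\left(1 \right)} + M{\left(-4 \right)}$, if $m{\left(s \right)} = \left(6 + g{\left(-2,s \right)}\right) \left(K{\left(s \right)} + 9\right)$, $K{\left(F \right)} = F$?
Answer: $56 + 10 i \sqrt{6} \approx 56.0 + 24.495 i$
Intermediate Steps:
$m{\left(s \right)} = \left(6 + i \sqrt{6}\right) \left(9 + s\right)$ ($m{\left(s \right)} = \left(6 + \sqrt{-4 - 2}\right) \left(s + 9\right) = \left(6 + \sqrt{-6}\right) \left(9 + s\right) = \left(6 + i \sqrt{6}\right) \left(9 + s\right)$)
$m{\left(1 \right)} + M{\left(-4 \right)} = \left(54 + 6 \cdot 1 + 9 i \sqrt{6} + i 1 \sqrt{6}\right) - 4 = \left(54 + 6 + 9 i \sqrt{6} + i \sqrt{6}\right) - 4 = \left(60 + 10 i \sqrt{6}\right) - 4 = 56 + 10 i \sqrt{6}$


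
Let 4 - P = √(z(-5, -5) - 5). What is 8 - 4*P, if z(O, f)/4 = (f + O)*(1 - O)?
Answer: -8 + 28*I*√5 ≈ -8.0 + 62.61*I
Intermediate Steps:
z(O, f) = 4*(1 - O)*(O + f) (z(O, f) = 4*((f + O)*(1 - O)) = 4*((O + f)*(1 - O)) = 4*((1 - O)*(O + f)) = 4*(1 - O)*(O + f))
P = 4 - 7*I*√5 (P = 4 - √((-4*(-5)² + 4*(-5) + 4*(-5) - 4*(-5)*(-5)) - 5) = 4 - √((-4*25 - 20 - 20 - 100) - 5) = 4 - √((-100 - 20 - 20 - 100) - 5) = 4 - √(-240 - 5) = 4 - √(-245) = 4 - 7*I*√5 ≈ 4.0 - 15.652*I)
8 - 4*P = 8 - 4*(4 - 7*I*√5) = 8 + (-16 + 28*I*√5) = -8 + 28*I*√5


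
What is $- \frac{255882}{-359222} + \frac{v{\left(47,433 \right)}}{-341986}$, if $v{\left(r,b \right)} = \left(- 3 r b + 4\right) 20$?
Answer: $\frac{131527734803}{30712223723} \approx 4.2826$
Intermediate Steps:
$v{\left(r,b \right)} = 80 - 60 b r$ ($v{\left(r,b \right)} = \left(- 3 b r + 4\right) 20 = \left(4 - 3 b r\right) 20 = 80 - 60 b r$)
$- \frac{255882}{-359222} + \frac{v{\left(47,433 \right)}}{-341986} = - \frac{255882}{-359222} + \frac{80 - 25980 \cdot 47}{-341986} = \left(-255882\right) \left(- \frac{1}{359222}\right) + \left(80 - 1221060\right) \left(- \frac{1}{341986}\right) = \frac{127941}{179611} - - \frac{610490}{170993} = \frac{127941}{179611} + \frac{610490}{170993} = \frac{131527734803}{30712223723}$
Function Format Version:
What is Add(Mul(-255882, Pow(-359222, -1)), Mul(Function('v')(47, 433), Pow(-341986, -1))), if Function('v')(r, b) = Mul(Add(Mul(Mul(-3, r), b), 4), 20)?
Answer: Rational(131527734803, 30712223723) ≈ 4.2826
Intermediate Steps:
Function('v')(r, b) = Add(80, Mul(-60, b, r)) (Function('v')(r, b) = Mul(Add(Mul(-3, b, r), 4), 20) = Mul(Add(4, Mul(-3, b, r)), 20) = Add(80, Mul(-60, b, r)))
Add(Mul(-255882, Pow(-359222, -1)), Mul(Function('v')(47, 433), Pow(-341986, -1))) = Add(Mul(-255882, Pow(-359222, -1)), Mul(Add(80, Mul(-60, 433, 47)), Pow(-341986, -1))) = Add(Mul(-255882, Rational(-1, 359222)), Mul(Add(80, -1221060), Rational(-1, 341986))) = Add(Rational(127941, 179611), Mul(-1220980, Rational(-1, 341986))) = Add(Rational(127941, 179611), Rational(610490, 170993)) = Rational(131527734803, 30712223723)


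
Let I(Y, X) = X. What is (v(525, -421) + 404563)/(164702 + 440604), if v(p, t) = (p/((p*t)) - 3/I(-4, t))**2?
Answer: 2313069377/3460807766 ≈ 0.66836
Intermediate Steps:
v(p, t) = 4/t**2 (v(p, t) = (p/((p*t)) - 3/t)**2 = (p*(1/(p*t)) - 3/t)**2 = (1/t - 3/t)**2 = (-2/t)**2 = 4/t**2)
(v(525, -421) + 404563)/(164702 + 440604) = (4/(-421)**2 + 404563)/(164702 + 440604) = (4*(1/177241) + 404563)/605306 = (4/177241 + 404563)*(1/605306) = (71705150687/177241)*(1/605306) = 2313069377/3460807766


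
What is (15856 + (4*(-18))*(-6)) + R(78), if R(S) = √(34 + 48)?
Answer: 16288 + √82 ≈ 16297.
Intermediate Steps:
R(S) = √82
(15856 + (4*(-18))*(-6)) + R(78) = (15856 + (4*(-18))*(-6)) + √82 = (15856 - 72*(-6)) + √82 = (15856 + 432) + √82 = 16288 + √82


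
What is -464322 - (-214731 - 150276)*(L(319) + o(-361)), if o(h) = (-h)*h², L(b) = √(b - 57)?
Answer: 17172075421845 + 365007*√262 ≈ 1.7172e+13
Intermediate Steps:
L(b) = √(-57 + b)
o(h) = -h³
-464322 - (-214731 - 150276)*(L(319) + o(-361)) = -464322 - (-214731 - 150276)*(√(-57 + 319) - 1*(-361)³) = -464322 - (-365007)*(√262 - 1*(-47045881)) = -464322 - (-365007)*(√262 + 47045881) = -464322 - (-365007)*(47045881 + √262) = -464322 - (-17172075886167 - 365007*√262) = -464322 + (17172075886167 + 365007*√262) = 17172075421845 + 365007*√262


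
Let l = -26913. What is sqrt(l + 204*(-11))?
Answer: I*sqrt(29157) ≈ 170.75*I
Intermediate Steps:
sqrt(l + 204*(-11)) = sqrt(-26913 + 204*(-11)) = sqrt(-26913 - 2244) = sqrt(-29157) = I*sqrt(29157)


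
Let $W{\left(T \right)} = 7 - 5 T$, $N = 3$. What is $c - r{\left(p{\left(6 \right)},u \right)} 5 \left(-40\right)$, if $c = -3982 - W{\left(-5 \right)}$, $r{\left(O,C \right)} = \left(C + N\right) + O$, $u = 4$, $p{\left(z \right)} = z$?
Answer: $-1414$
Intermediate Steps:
$r{\left(O,C \right)} = 3 + C + O$ ($r{\left(O,C \right)} = \left(C + 3\right) + O = \left(3 + C\right) + O = 3 + C + O$)
$c = -4014$ ($c = -3982 - \left(7 - -25\right) = -3982 - \left(7 + 25\right) = -3982 - 32 = -4014$)
$c - r{\left(p{\left(6 \right)},u \right)} 5 \left(-40\right) = -4014 - \left(3 + 4 + 6\right) 5 \left(-40\right) = -4014 - 13 \left(-200\right) = -4014 - -2600 = -4014 + 2600 = -1414$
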